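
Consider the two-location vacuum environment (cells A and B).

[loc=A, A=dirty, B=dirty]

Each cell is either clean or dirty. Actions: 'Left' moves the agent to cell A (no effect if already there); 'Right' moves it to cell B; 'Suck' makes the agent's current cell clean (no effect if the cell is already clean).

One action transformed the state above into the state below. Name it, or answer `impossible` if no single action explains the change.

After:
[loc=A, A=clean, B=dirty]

Suck

try  Left: loc=A A=dirty B=dirty
try Right: loc=B A=dirty B=dirty
try  Suck: loc=A A=clean B=dirty  ← match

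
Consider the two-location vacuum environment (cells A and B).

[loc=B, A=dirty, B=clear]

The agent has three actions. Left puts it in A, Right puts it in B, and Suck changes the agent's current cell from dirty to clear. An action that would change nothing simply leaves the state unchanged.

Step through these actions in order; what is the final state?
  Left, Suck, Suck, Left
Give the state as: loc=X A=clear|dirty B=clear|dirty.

loc=A A=clear B=clear

step 1/4 (Left): loc=A A=dirty B=clear
step 2/4 (Suck): loc=A A=clear B=clear
step 3/4 (Suck): loc=A A=clear B=clear
step 4/4 (Left): loc=A A=clear B=clear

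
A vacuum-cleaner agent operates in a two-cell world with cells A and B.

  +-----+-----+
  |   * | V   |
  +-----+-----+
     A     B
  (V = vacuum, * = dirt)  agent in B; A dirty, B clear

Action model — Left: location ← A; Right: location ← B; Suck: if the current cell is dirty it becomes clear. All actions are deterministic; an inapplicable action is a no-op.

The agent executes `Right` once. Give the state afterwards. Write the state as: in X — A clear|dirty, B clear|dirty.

in B — A dirty, B clear

start: in B — A dirty, B clear
[1] after Right: in B — A dirty, B clear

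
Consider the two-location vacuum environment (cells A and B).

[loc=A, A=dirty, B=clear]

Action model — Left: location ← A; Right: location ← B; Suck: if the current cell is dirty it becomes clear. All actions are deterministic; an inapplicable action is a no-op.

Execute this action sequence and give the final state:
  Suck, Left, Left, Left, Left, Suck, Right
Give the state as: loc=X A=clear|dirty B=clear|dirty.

1. Suck → loc=A A=clear B=clear
2. Left → loc=A A=clear B=clear
3. Left → loc=A A=clear B=clear
4. Left → loc=A A=clear B=clear
5. Left → loc=A A=clear B=clear
6. Suck → loc=A A=clear B=clear
7. Right → loc=B A=clear B=clear

loc=B A=clear B=clear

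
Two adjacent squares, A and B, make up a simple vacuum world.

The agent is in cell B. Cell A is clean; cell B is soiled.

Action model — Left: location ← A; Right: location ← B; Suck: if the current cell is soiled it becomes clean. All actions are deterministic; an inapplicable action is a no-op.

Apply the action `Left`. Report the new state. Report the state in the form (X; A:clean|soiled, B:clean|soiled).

(A; A:clean, B:soiled)

start: (B; A:clean, B:soiled)
t=1 Left ⇒ (A; A:clean, B:soiled)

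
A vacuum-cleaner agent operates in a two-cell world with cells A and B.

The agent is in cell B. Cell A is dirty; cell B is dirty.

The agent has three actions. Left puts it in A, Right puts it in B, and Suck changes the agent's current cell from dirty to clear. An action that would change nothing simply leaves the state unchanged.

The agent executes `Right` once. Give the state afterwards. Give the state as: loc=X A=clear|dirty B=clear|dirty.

start: loc=B A=dirty B=dirty
Right (#1): loc=B A=dirty B=dirty

loc=B A=dirty B=dirty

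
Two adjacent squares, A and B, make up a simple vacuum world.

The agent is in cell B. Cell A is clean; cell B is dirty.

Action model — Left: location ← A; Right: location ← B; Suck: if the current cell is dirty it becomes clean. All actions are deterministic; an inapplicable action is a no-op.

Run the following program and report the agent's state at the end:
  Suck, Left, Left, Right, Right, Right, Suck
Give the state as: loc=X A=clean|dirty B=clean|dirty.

Suck (#1): loc=B A=clean B=clean
Left (#2): loc=A A=clean B=clean
Left (#3): loc=A A=clean B=clean
Right (#4): loc=B A=clean B=clean
Right (#5): loc=B A=clean B=clean
Right (#6): loc=B A=clean B=clean
Suck (#7): loc=B A=clean B=clean

loc=B A=clean B=clean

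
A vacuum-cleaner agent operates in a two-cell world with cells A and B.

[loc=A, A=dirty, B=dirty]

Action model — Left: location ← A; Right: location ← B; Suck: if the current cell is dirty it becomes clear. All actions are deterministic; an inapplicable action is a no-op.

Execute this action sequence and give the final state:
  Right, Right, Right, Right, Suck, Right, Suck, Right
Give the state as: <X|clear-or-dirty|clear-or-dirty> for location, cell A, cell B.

<B|dirty|clear>

step 1/8 (Right): <B|dirty|dirty>
step 2/8 (Right): <B|dirty|dirty>
step 3/8 (Right): <B|dirty|dirty>
step 4/8 (Right): <B|dirty|dirty>
step 5/8 (Suck): <B|dirty|clear>
step 6/8 (Right): <B|dirty|clear>
step 7/8 (Suck): <B|dirty|clear>
step 8/8 (Right): <B|dirty|clear>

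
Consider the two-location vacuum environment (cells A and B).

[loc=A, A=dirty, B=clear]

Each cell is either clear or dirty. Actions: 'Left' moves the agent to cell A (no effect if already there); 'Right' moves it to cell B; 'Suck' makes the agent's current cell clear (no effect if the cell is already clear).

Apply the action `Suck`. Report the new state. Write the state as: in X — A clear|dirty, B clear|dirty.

in A — A clear, B clear

start: in A — A dirty, B clear
[1] after Suck: in A — A clear, B clear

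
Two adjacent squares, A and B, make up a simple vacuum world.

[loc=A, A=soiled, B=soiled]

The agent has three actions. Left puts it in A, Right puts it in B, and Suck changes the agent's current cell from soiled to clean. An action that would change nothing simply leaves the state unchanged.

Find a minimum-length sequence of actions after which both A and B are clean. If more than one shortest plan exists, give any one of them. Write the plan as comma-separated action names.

[1] after Suck: (A; A:clean, B:soiled)
[2] after Right: (B; A:clean, B:soiled)
[3] after Suck: (B; A:clean, B:clean)
min 3: Suck A + move + Suck B

Suck, Right, Suck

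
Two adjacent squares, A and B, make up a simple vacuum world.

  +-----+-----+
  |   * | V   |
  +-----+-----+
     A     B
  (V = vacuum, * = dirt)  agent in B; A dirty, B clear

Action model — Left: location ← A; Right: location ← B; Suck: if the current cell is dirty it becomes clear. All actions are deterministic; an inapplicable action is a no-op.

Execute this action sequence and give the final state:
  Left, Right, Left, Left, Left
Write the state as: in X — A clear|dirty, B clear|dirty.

in A — A dirty, B clear

[1] after Left: in A — A dirty, B clear
[2] after Right: in B — A dirty, B clear
[3] after Left: in A — A dirty, B clear
[4] after Left: in A — A dirty, B clear
[5] after Left: in A — A dirty, B clear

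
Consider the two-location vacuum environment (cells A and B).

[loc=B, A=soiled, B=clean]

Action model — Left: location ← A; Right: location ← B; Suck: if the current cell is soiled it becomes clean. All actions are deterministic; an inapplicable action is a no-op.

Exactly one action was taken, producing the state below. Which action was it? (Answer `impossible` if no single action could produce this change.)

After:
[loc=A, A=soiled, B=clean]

try  Left: loc=A A=soiled B=clean  ← match
try Right: loc=B A=soiled B=clean
try  Suck: loc=B A=soiled B=clean

Left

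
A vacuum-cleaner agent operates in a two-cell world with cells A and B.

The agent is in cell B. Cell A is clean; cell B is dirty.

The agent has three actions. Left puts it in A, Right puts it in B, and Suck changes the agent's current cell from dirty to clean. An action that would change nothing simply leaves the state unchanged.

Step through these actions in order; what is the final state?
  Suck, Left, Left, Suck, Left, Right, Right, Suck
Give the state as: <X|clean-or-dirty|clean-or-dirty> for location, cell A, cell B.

1) do Suck; now <B|clean|clean>
2) do Left; now <A|clean|clean>
3) do Left; now <A|clean|clean>
4) do Suck; now <A|clean|clean>
5) do Left; now <A|clean|clean>
6) do Right; now <B|clean|clean>
7) do Right; now <B|clean|clean>
8) do Suck; now <B|clean|clean>

<B|clean|clean>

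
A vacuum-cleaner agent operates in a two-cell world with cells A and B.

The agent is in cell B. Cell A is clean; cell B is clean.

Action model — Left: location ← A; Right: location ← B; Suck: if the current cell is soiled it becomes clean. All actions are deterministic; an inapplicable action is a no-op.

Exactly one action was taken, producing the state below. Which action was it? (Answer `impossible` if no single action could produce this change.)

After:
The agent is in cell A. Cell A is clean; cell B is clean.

try  Left: (A; A:clean, B:clean)  ← match
try Right: (B; A:clean, B:clean)
try  Suck: (B; A:clean, B:clean)

Left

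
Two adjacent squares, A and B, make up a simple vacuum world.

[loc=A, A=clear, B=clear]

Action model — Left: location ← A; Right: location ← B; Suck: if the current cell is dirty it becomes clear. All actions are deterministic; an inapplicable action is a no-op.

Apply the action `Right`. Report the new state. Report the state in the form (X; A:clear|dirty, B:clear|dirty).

(B; A:clear, B:clear)

start: (A; A:clear, B:clear)
step 1/1 (Right): (B; A:clear, B:clear)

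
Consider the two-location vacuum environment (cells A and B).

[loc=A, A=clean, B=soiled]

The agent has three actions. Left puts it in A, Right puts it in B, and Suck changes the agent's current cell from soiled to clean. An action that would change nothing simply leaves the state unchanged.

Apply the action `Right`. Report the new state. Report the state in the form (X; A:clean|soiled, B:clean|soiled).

start: (A; A:clean, B:soiled)
1. Right → (B; A:clean, B:soiled)

(B; A:clean, B:soiled)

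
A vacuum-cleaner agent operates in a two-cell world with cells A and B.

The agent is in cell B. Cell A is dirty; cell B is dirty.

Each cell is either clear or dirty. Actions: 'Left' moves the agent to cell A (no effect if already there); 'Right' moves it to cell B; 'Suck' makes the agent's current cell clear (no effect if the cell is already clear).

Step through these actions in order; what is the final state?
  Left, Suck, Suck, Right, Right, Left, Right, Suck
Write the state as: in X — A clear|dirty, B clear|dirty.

1) do Left; now in A — A dirty, B dirty
2) do Suck; now in A — A clear, B dirty
3) do Suck; now in A — A clear, B dirty
4) do Right; now in B — A clear, B dirty
5) do Right; now in B — A clear, B dirty
6) do Left; now in A — A clear, B dirty
7) do Right; now in B — A clear, B dirty
8) do Suck; now in B — A clear, B clear

in B — A clear, B clear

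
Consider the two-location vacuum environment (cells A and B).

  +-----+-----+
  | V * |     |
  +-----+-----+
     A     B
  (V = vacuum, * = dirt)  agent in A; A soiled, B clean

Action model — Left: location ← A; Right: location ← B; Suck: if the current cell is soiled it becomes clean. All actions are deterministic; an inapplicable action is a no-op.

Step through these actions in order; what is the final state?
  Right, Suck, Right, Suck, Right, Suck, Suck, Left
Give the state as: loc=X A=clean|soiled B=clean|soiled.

loc=A A=soiled B=clean

1. Right → loc=B A=soiled B=clean
2. Suck → loc=B A=soiled B=clean
3. Right → loc=B A=soiled B=clean
4. Suck → loc=B A=soiled B=clean
5. Right → loc=B A=soiled B=clean
6. Suck → loc=B A=soiled B=clean
7. Suck → loc=B A=soiled B=clean
8. Left → loc=A A=soiled B=clean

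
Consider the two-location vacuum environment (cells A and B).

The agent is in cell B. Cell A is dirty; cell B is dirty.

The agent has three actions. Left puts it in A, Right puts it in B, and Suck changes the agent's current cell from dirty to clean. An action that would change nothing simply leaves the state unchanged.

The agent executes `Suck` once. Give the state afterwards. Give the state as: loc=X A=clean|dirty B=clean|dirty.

loc=B A=dirty B=clean

start: loc=B A=dirty B=dirty
1. Suck → loc=B A=dirty B=clean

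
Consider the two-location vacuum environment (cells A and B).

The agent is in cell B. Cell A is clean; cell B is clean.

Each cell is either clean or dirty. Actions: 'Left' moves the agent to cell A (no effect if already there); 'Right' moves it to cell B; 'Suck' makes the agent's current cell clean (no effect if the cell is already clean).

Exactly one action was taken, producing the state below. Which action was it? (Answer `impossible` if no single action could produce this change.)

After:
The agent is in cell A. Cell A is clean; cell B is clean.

try  Left: in A — A clean, B clean  ← match
try Right: in B — A clean, B clean
try  Suck: in B — A clean, B clean

Left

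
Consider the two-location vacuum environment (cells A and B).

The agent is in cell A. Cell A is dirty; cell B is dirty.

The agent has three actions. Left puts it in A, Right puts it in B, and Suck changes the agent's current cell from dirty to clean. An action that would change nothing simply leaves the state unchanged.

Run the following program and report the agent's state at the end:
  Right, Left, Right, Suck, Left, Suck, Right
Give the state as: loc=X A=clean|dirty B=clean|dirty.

loc=B A=clean B=clean

1. Right → loc=B A=dirty B=dirty
2. Left → loc=A A=dirty B=dirty
3. Right → loc=B A=dirty B=dirty
4. Suck → loc=B A=dirty B=clean
5. Left → loc=A A=dirty B=clean
6. Suck → loc=A A=clean B=clean
7. Right → loc=B A=clean B=clean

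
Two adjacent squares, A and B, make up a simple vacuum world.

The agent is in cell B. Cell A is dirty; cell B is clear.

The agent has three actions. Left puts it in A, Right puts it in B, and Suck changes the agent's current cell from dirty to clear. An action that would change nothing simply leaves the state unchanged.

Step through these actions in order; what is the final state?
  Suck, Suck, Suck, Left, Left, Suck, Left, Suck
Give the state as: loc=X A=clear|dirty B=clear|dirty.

t=1 Suck ⇒ loc=B A=dirty B=clear
t=2 Suck ⇒ loc=B A=dirty B=clear
t=3 Suck ⇒ loc=B A=dirty B=clear
t=4 Left ⇒ loc=A A=dirty B=clear
t=5 Left ⇒ loc=A A=dirty B=clear
t=6 Suck ⇒ loc=A A=clear B=clear
t=7 Left ⇒ loc=A A=clear B=clear
t=8 Suck ⇒ loc=A A=clear B=clear

loc=A A=clear B=clear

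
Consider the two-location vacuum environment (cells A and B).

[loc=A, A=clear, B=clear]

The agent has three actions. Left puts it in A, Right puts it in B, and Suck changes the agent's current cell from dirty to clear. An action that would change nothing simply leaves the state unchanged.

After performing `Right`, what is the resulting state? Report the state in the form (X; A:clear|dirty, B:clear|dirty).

(B; A:clear, B:clear)

start: (A; A:clear, B:clear)
t=1 Right ⇒ (B; A:clear, B:clear)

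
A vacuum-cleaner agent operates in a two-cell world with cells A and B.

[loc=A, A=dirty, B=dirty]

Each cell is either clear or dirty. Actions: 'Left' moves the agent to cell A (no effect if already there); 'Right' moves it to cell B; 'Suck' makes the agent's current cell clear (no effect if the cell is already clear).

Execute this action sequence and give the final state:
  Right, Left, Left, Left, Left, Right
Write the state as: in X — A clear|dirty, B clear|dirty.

step 1/6 (Right): in B — A dirty, B dirty
step 2/6 (Left): in A — A dirty, B dirty
step 3/6 (Left): in A — A dirty, B dirty
step 4/6 (Left): in A — A dirty, B dirty
step 5/6 (Left): in A — A dirty, B dirty
step 6/6 (Right): in B — A dirty, B dirty

in B — A dirty, B dirty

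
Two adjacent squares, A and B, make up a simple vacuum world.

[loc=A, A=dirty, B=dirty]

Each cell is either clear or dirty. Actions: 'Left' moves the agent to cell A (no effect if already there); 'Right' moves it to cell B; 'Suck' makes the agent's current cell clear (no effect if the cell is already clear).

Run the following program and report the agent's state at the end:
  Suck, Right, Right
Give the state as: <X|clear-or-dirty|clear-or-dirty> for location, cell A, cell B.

<B|clear|dirty>

[1] after Suck: <A|clear|dirty>
[2] after Right: <B|clear|dirty>
[3] after Right: <B|clear|dirty>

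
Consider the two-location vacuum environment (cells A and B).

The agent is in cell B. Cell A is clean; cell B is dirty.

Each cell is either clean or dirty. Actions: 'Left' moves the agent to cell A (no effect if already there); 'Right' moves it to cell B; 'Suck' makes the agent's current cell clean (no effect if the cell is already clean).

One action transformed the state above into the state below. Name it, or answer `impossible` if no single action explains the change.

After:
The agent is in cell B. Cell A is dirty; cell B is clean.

try  Left: (A; A:clean, B:dirty)
try Right: (B; A:clean, B:dirty)
try  Suck: (B; A:clean, B:clean)
no single action produces the after-state

impossible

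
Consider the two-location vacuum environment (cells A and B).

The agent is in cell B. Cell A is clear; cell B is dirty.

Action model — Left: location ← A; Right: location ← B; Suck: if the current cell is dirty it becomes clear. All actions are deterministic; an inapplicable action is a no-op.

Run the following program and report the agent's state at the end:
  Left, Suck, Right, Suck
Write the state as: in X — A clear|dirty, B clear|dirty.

Left (#1): in A — A clear, B dirty
Suck (#2): in A — A clear, B dirty
Right (#3): in B — A clear, B dirty
Suck (#4): in B — A clear, B clear

in B — A clear, B clear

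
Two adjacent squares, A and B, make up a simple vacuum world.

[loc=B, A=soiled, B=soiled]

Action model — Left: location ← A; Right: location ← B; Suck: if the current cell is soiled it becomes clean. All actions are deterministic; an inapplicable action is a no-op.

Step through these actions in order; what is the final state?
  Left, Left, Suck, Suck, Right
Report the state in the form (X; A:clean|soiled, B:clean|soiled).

Left (#1): (A; A:soiled, B:soiled)
Left (#2): (A; A:soiled, B:soiled)
Suck (#3): (A; A:clean, B:soiled)
Suck (#4): (A; A:clean, B:soiled)
Right (#5): (B; A:clean, B:soiled)

(B; A:clean, B:soiled)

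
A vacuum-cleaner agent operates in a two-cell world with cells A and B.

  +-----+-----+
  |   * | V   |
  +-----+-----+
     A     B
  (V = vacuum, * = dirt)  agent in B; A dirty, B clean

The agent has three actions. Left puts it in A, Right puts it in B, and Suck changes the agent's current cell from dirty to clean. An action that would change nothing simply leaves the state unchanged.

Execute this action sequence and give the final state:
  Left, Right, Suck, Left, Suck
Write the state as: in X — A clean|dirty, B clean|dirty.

in A — A clean, B clean

1. Left → in A — A dirty, B clean
2. Right → in B — A dirty, B clean
3. Suck → in B — A dirty, B clean
4. Left → in A — A dirty, B clean
5. Suck → in A — A clean, B clean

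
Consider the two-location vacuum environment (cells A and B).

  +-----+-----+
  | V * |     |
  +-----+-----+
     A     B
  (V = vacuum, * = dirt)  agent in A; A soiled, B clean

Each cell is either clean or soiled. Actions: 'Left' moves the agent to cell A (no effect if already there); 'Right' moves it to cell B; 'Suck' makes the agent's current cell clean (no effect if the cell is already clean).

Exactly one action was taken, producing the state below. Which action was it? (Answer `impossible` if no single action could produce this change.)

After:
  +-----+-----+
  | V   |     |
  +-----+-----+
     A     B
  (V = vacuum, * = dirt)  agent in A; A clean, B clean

try  Left: loc=A A=soiled B=clean
try Right: loc=B A=soiled B=clean
try  Suck: loc=A A=clean B=clean  ← match

Suck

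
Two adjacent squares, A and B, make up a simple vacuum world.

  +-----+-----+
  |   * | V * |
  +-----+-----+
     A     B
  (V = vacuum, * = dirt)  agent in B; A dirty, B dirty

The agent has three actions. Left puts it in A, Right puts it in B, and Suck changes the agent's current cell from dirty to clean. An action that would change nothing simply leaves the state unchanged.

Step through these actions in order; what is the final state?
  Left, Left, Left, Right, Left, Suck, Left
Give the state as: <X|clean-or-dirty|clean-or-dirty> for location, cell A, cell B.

[1] after Left: <A|dirty|dirty>
[2] after Left: <A|dirty|dirty>
[3] after Left: <A|dirty|dirty>
[4] after Right: <B|dirty|dirty>
[5] after Left: <A|dirty|dirty>
[6] after Suck: <A|clean|dirty>
[7] after Left: <A|clean|dirty>

<A|clean|dirty>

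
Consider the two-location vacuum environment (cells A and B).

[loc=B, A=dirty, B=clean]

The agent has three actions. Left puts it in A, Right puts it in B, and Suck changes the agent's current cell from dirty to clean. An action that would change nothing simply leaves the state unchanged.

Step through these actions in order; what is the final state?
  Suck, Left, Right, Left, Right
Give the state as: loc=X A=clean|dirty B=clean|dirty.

loc=B A=dirty B=clean

t=1 Suck ⇒ loc=B A=dirty B=clean
t=2 Left ⇒ loc=A A=dirty B=clean
t=3 Right ⇒ loc=B A=dirty B=clean
t=4 Left ⇒ loc=A A=dirty B=clean
t=5 Right ⇒ loc=B A=dirty B=clean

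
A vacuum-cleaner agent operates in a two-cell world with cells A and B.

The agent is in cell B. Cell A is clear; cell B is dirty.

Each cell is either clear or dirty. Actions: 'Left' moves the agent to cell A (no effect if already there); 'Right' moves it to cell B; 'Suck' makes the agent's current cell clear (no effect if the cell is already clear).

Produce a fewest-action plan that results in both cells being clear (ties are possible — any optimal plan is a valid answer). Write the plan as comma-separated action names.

[1] after Suck: in B — A clear, B clear
min 1: B is dirty, one Suck

Suck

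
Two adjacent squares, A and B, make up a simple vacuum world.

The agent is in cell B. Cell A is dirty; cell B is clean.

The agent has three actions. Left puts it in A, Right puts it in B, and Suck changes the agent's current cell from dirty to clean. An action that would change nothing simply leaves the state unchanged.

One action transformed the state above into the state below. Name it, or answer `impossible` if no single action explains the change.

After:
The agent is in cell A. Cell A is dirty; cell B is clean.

try  Left: loc=A A=dirty B=clean  ← match
try Right: loc=B A=dirty B=clean
try  Suck: loc=B A=dirty B=clean

Left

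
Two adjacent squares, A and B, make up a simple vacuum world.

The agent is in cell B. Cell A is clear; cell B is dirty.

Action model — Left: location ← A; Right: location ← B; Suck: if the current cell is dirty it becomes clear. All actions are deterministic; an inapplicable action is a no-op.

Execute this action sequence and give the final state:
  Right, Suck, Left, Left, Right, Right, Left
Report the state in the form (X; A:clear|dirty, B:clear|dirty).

(A; A:clear, B:clear)

Right (#1): (B; A:clear, B:dirty)
Suck (#2): (B; A:clear, B:clear)
Left (#3): (A; A:clear, B:clear)
Left (#4): (A; A:clear, B:clear)
Right (#5): (B; A:clear, B:clear)
Right (#6): (B; A:clear, B:clear)
Left (#7): (A; A:clear, B:clear)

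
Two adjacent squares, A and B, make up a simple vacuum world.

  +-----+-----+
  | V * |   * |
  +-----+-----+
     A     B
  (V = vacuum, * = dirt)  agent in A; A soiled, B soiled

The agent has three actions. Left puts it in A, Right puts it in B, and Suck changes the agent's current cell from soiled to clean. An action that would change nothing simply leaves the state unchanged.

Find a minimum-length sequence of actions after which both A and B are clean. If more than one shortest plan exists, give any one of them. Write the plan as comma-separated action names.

Suck, Right, Suck

1. Suck → (A; A:clean, B:soiled)
2. Right → (B; A:clean, B:soiled)
3. Suck → (B; A:clean, B:clean)
min 3: Suck A + move + Suck B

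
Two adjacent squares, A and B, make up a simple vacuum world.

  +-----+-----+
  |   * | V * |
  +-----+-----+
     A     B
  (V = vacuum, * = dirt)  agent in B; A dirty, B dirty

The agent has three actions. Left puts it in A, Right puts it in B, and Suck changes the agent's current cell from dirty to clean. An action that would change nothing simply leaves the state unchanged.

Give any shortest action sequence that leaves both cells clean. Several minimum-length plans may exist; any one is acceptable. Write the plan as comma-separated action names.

1. Suck → (B; A:dirty, B:clean)
2. Left → (A; A:dirty, B:clean)
3. Suck → (A; A:clean, B:clean)
min 3: Suck B + move + Suck A

Suck, Left, Suck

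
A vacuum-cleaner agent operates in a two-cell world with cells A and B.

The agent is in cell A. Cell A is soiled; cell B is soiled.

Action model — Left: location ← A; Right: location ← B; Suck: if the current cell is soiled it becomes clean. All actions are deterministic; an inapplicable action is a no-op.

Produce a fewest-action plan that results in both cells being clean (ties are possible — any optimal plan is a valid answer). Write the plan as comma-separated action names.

Suck, Right, Suck

1. Suck → loc=A A=clean B=soiled
2. Right → loc=B A=clean B=soiled
3. Suck → loc=B A=clean B=clean
min 3: Suck A + move + Suck B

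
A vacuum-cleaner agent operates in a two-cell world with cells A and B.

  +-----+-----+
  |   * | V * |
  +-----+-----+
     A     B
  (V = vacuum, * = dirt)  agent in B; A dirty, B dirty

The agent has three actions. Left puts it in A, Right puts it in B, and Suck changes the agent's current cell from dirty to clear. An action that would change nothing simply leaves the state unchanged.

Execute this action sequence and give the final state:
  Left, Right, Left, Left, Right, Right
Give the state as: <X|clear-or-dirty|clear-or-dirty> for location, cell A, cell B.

[1] after Left: <A|dirty|dirty>
[2] after Right: <B|dirty|dirty>
[3] after Left: <A|dirty|dirty>
[4] after Left: <A|dirty|dirty>
[5] after Right: <B|dirty|dirty>
[6] after Right: <B|dirty|dirty>

<B|dirty|dirty>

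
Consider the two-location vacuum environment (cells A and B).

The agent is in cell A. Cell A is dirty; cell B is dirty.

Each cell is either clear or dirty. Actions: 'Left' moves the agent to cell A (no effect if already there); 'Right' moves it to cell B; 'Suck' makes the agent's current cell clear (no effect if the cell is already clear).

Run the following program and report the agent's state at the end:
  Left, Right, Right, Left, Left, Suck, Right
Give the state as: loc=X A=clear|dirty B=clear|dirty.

loc=B A=clear B=dirty

t=1 Left ⇒ loc=A A=dirty B=dirty
t=2 Right ⇒ loc=B A=dirty B=dirty
t=3 Right ⇒ loc=B A=dirty B=dirty
t=4 Left ⇒ loc=A A=dirty B=dirty
t=5 Left ⇒ loc=A A=dirty B=dirty
t=6 Suck ⇒ loc=A A=clear B=dirty
t=7 Right ⇒ loc=B A=clear B=dirty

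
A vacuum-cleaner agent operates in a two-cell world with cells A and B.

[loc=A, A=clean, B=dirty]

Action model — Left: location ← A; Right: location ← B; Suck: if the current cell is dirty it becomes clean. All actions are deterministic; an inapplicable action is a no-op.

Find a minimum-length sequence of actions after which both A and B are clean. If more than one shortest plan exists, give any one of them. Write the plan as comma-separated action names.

[1] after Right: loc=B A=clean B=dirty
[2] after Suck: loc=B A=clean B=clean
min 2: go B then Suck

Right, Suck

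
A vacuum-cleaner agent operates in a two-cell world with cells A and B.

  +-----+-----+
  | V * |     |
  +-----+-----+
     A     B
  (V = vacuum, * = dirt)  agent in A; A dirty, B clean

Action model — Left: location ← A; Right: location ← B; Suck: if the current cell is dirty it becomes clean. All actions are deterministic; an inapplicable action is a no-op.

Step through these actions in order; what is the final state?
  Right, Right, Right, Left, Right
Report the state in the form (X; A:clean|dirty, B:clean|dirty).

(B; A:dirty, B:clean)

1) do Right; now (B; A:dirty, B:clean)
2) do Right; now (B; A:dirty, B:clean)
3) do Right; now (B; A:dirty, B:clean)
4) do Left; now (A; A:dirty, B:clean)
5) do Right; now (B; A:dirty, B:clean)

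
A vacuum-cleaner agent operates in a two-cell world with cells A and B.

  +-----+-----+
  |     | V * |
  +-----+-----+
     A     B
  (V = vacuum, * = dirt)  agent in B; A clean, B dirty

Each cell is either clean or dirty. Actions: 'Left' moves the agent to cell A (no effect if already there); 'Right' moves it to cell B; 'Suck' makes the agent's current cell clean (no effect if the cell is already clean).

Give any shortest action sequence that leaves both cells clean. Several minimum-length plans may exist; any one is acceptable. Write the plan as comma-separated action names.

Suck (#1): loc=B A=clean B=clean
min 1: B is dirty, one Suck

Suck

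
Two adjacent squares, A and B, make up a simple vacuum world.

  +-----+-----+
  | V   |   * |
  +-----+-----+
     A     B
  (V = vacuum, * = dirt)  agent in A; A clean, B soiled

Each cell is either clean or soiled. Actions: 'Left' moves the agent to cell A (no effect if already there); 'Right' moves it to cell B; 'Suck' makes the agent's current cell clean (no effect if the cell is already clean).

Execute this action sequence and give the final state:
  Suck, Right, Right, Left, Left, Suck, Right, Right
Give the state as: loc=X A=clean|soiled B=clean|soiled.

loc=B A=clean B=soiled

[1] after Suck: loc=A A=clean B=soiled
[2] after Right: loc=B A=clean B=soiled
[3] after Right: loc=B A=clean B=soiled
[4] after Left: loc=A A=clean B=soiled
[5] after Left: loc=A A=clean B=soiled
[6] after Suck: loc=A A=clean B=soiled
[7] after Right: loc=B A=clean B=soiled
[8] after Right: loc=B A=clean B=soiled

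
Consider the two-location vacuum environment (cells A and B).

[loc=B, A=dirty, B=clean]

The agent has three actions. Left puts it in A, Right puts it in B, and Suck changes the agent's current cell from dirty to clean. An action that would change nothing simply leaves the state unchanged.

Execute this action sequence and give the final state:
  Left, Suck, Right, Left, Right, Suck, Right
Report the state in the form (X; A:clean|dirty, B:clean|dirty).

1. Left → (A; A:dirty, B:clean)
2. Suck → (A; A:clean, B:clean)
3. Right → (B; A:clean, B:clean)
4. Left → (A; A:clean, B:clean)
5. Right → (B; A:clean, B:clean)
6. Suck → (B; A:clean, B:clean)
7. Right → (B; A:clean, B:clean)

(B; A:clean, B:clean)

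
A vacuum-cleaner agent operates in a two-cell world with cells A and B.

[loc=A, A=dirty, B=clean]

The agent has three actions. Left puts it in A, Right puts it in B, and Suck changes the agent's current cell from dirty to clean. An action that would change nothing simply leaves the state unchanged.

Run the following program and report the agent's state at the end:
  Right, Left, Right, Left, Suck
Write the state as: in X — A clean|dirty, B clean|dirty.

[1] after Right: in B — A dirty, B clean
[2] after Left: in A — A dirty, B clean
[3] after Right: in B — A dirty, B clean
[4] after Left: in A — A dirty, B clean
[5] after Suck: in A — A clean, B clean

in A — A clean, B clean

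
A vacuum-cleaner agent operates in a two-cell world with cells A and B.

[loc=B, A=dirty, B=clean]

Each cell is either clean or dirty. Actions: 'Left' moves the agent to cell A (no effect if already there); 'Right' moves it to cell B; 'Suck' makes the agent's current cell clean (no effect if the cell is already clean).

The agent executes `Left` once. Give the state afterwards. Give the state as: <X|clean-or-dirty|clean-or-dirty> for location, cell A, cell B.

start: <B|dirty|clean>
step 1/1 (Left): <A|dirty|clean>

<A|dirty|clean>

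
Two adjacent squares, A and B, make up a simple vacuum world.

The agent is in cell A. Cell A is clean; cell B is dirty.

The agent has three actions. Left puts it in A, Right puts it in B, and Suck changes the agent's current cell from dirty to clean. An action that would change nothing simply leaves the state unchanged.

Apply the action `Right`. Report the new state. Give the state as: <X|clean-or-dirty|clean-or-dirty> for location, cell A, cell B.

start: <A|clean|dirty>
step 1/1 (Right): <B|clean|dirty>

<B|clean|dirty>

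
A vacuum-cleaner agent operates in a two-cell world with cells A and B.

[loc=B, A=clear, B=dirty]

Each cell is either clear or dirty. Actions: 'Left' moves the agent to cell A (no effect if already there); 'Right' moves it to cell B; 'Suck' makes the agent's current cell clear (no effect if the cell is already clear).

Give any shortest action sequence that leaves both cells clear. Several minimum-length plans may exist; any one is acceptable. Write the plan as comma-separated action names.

Suck

1) do Suck; now (B; A:clear, B:clear)
min 1: B is dirty, one Suck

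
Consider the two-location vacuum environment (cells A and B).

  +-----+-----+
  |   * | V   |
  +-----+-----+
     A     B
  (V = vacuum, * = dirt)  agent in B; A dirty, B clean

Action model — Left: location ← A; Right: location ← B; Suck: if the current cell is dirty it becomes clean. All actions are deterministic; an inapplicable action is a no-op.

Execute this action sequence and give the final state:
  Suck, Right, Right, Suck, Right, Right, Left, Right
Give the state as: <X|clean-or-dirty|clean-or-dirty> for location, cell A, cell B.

1) do Suck; now <B|dirty|clean>
2) do Right; now <B|dirty|clean>
3) do Right; now <B|dirty|clean>
4) do Suck; now <B|dirty|clean>
5) do Right; now <B|dirty|clean>
6) do Right; now <B|dirty|clean>
7) do Left; now <A|dirty|clean>
8) do Right; now <B|dirty|clean>

<B|dirty|clean>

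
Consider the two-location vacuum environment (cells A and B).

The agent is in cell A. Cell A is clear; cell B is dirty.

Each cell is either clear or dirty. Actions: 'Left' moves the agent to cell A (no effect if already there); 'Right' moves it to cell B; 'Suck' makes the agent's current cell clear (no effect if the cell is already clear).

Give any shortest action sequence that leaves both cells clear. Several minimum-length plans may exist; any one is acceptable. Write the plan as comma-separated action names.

Right, Suck

1) do Right; now in B — A clear, B dirty
2) do Suck; now in B — A clear, B clear
min 2: go B then Suck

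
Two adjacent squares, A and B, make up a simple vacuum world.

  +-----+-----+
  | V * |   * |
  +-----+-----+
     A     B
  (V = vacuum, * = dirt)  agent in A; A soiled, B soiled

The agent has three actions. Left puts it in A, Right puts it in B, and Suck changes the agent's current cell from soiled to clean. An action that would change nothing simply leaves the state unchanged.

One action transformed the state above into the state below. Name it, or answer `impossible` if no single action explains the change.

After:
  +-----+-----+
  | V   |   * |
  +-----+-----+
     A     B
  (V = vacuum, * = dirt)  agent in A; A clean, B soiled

Suck

try  Left: <A|soiled|soiled>
try Right: <B|soiled|soiled>
try  Suck: <A|clean|soiled>  ← match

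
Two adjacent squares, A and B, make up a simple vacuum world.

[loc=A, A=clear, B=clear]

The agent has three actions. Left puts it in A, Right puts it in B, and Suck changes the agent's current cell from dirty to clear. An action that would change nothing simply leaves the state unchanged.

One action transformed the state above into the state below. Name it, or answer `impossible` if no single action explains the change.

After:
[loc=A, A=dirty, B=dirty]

try  Left: (A; A:clear, B:clear)
try Right: (B; A:clear, B:clear)
try  Suck: (A; A:clear, B:clear)
no single action produces the after-state

impossible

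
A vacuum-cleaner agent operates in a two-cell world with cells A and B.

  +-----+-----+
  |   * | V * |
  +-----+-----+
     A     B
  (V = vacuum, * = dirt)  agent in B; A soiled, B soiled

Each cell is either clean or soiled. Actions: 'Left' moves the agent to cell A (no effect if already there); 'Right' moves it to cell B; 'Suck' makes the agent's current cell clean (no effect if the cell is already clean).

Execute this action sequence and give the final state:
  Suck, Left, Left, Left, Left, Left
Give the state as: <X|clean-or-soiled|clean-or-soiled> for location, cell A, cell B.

<A|soiled|clean>

1) do Suck; now <B|soiled|clean>
2) do Left; now <A|soiled|clean>
3) do Left; now <A|soiled|clean>
4) do Left; now <A|soiled|clean>
5) do Left; now <A|soiled|clean>
6) do Left; now <A|soiled|clean>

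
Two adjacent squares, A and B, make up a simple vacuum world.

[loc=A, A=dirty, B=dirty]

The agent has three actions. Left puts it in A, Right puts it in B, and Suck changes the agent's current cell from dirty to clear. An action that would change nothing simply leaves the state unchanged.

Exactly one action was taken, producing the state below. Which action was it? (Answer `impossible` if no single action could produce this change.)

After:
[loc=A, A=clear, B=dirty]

Suck

try  Left: loc=A A=dirty B=dirty
try Right: loc=B A=dirty B=dirty
try  Suck: loc=A A=clear B=dirty  ← match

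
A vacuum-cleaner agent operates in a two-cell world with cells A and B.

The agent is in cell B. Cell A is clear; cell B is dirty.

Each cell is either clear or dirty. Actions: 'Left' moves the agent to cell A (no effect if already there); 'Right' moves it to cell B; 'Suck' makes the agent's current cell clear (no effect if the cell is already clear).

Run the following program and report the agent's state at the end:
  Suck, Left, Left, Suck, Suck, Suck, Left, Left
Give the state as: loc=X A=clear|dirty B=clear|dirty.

1. Suck → loc=B A=clear B=clear
2. Left → loc=A A=clear B=clear
3. Left → loc=A A=clear B=clear
4. Suck → loc=A A=clear B=clear
5. Suck → loc=A A=clear B=clear
6. Suck → loc=A A=clear B=clear
7. Left → loc=A A=clear B=clear
8. Left → loc=A A=clear B=clear

loc=A A=clear B=clear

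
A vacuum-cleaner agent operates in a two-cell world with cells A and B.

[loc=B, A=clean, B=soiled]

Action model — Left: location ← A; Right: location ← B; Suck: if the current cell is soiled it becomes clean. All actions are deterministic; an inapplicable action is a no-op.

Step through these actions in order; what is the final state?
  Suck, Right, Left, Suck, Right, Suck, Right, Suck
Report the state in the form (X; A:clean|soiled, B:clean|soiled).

[1] after Suck: (B; A:clean, B:clean)
[2] after Right: (B; A:clean, B:clean)
[3] after Left: (A; A:clean, B:clean)
[4] after Suck: (A; A:clean, B:clean)
[5] after Right: (B; A:clean, B:clean)
[6] after Suck: (B; A:clean, B:clean)
[7] after Right: (B; A:clean, B:clean)
[8] after Suck: (B; A:clean, B:clean)

(B; A:clean, B:clean)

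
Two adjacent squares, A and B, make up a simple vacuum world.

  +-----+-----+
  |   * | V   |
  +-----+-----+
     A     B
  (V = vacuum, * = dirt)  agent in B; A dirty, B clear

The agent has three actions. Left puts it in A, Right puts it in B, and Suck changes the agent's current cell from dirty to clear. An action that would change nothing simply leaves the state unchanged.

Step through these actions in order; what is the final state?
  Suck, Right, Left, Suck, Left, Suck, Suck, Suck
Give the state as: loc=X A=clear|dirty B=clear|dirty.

loc=A A=clear B=clear

[1] after Suck: loc=B A=dirty B=clear
[2] after Right: loc=B A=dirty B=clear
[3] after Left: loc=A A=dirty B=clear
[4] after Suck: loc=A A=clear B=clear
[5] after Left: loc=A A=clear B=clear
[6] after Suck: loc=A A=clear B=clear
[7] after Suck: loc=A A=clear B=clear
[8] after Suck: loc=A A=clear B=clear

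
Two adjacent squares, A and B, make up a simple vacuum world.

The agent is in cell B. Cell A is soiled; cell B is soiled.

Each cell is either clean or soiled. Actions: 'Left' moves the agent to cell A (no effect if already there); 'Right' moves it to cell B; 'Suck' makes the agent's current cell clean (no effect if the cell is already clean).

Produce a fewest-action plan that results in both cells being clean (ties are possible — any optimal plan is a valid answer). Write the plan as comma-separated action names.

Suck, Left, Suck

t=1 Suck ⇒ loc=B A=soiled B=clean
t=2 Left ⇒ loc=A A=soiled B=clean
t=3 Suck ⇒ loc=A A=clean B=clean
min 3: Suck B + move + Suck A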